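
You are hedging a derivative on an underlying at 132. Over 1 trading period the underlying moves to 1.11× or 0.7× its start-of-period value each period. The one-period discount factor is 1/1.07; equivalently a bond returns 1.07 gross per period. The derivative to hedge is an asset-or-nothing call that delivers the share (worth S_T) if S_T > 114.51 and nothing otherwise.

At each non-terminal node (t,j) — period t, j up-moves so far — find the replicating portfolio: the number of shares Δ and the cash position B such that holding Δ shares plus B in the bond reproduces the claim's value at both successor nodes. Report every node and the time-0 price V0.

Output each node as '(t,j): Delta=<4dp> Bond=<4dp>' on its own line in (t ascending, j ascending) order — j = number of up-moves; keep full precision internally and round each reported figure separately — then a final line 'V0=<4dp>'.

(0,0): Delta=2.7073 Bond=-233.7907
V0=123.5751

Under the risk-neutral measure, an up-move has probability p* = (R−d)/(u−d) = 0.9024 and values discount at R = 1.07.
Terminal values V(1,·): V(1,0)=0.0000, V(1,1)=146.5200
(0,0): S=132.0000. Δ = (V_up−V_dn)/(S_up−S_dn) = (146.5200−0.0000)/(146.5200−92.4000) = 2.7073. V = [p*·146.5200 + (1−p*)·0.0000]/1.07 = 123.5751. B = V − Δ·S = -233.7907.
Each (Δ,B) replicates both successor values, so the strategy is self-financing and V0 is arbitrage-free.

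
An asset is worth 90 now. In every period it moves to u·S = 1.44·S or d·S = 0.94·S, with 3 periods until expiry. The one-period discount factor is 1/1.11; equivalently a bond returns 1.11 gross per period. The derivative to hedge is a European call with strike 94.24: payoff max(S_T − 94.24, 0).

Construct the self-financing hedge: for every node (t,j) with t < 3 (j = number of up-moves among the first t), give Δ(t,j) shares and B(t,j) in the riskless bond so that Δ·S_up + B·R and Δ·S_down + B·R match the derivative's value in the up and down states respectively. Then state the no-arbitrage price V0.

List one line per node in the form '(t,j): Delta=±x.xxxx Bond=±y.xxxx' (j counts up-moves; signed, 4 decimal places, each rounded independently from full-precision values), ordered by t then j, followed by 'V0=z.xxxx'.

Risk-neutral probability p* = (R−d)/(u−d) = (1.11−0.94)/(1.44−0.94) = 0.3400.
Terminal values V(3,·): V(3,0)=0.0000, V(3,1)=20.2746, V(3,2)=81.1866, V(3,3)=174.4986
Node (2,0) S=79.5240: V=(p*·20.2746+(1−p*)·0.0000)/1.11=6.2102; Δ=(20.2746−0.0000)/(114.5146−74.7526)=0.5099; B=V−Δ·S=-34.3389
Node (2,1) S=121.8240: V=(p*·81.1866+(1−p*)·20.2746)/1.11=36.9231; Δ=(81.1866−20.2746)/(175.4266−114.5146)=1.0000; B=V−Δ·S=-84.9009
Node (2,2) S=186.6240: V=(p*·174.4986+(1−p*)·81.1866)/1.11=101.7231; Δ=(174.4986−81.1866)/(268.7386−175.4266)=1.0000; B=V−Δ·S=-84.9009
Node (1,0) S=84.6000: V=(p*·36.9231+(1−p*)·6.2102)/1.11=15.0023; Δ=(36.9231−6.2102)/(121.8240−79.5240)=0.7261; B=V−Δ·S=-46.4234
Node (1,1) S=129.6000: V=(p*·101.7231+(1−p*)·36.9231)/1.11=53.1127; Δ=(101.7231−36.9231)/(186.6240−121.8240)=1.0000; B=V−Δ·S=-76.4873
Node (0,0) S=90.0000: V=(p*·53.1127+(1−p*)·15.0023)/1.11=25.1891; Δ=(53.1127−15.0023)/(129.6000−84.6000)=0.8469; B=V−Δ·S=-51.0316
The time-0 hedge costs 25.1891, which is the no-arbitrage price.

(0,0): Delta=0.8469 Bond=-51.0316
(1,0): Delta=0.7261 Bond=-46.4234
(1,1): Delta=1.0000 Bond=-76.4873
(2,0): Delta=0.5099 Bond=-34.3389
(2,1): Delta=1.0000 Bond=-84.9009
(2,2): Delta=1.0000 Bond=-84.9009
V0=25.1891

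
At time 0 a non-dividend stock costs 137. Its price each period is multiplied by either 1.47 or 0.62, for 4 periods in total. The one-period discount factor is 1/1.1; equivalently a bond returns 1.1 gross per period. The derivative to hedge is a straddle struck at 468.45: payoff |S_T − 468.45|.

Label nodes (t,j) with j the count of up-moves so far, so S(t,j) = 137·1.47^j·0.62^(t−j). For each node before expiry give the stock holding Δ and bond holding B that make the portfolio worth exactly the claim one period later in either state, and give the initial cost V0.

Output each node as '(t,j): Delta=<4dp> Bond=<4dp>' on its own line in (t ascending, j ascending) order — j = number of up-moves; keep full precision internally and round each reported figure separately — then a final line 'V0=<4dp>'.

(0,0): Delta=-0.6020 Bond=289.2264
(1,0): Delta=-1.0000 Bond=351.9534
(1,1): Delta=-0.4726 Bond=292.0915
(2,0): Delta=-1.0000 Bond=387.1488
(2,1): Delta=-1.0000 Bond=387.1488
(2,2): Delta=-0.3012 Bond=270.5428
(3,0): Delta=-1.0000 Bond=425.8636
(3,1): Delta=-1.0000 Bond=425.8636
(3,2): Delta=-1.0000 Bond=425.8636
(3,3): Delta=-0.0740 Bond=198.7249
V0=206.7496

Since d<R<u, set p* = (R−d)/(u−d) = 0.5647; price each node as the discounted p*-expectation of its children.
At expiry t=4: V(4,0)=448.2064, V(4,1)=420.4531, V(4,2)=354.6510, V(4,3)=198.6361, V(4,4)=171.2700
Node (3,0) S=32.6509: V=(p*·420.4531+(1−p*)·448.2064)/1.1=393.2127; Δ=(420.4531−448.2064)/(47.9969−20.2436)=-1.0000; B=V−Δ·S=425.8636
Node (3,1) S=77.4143: V=(p*·354.6510+(1−p*)·420.4531)/1.1=348.4493; Δ=(354.6510−420.4531)/(113.7990−47.9969)=-1.0000; B=V−Δ·S=425.8636
Node (3,2) S=183.5468: V=(p*·198.6361+(1−p*)·354.6510)/1.1=242.3168; Δ=(198.6361−354.6510)/(269.8139−113.7990)=-1.0000; B=V−Δ·S=425.8636
Node (3,3) S=435.1837: V=(p*·171.2700+(1−p*)·198.6361)/1.1=166.5294; Δ=(171.2700−198.6361)/(639.7200−269.8139)=-0.0740; B=V−Δ·S=198.7249
Node (2,0) S=52.6628: V=(p*·348.4493+(1−p*)·393.2127)/1.1=334.4860; Δ=(348.4493−393.2127)/(77.4143−32.6509)=-1.0000; B=V−Δ·S=387.1488
Node (2,1) S=124.8618: V=(p*·242.3168+(1−p*)·348.4493)/1.1=262.2870; Δ=(242.3168−348.4493)/(183.5468−77.4143)=-1.0000; B=V−Δ·S=387.1488
Node (2,2) S=296.0433: V=(p*·166.5294+(1−p*)·242.3168)/1.1=181.3811; Δ=(166.5294−242.3168)/(435.1837−183.5468)=-0.3012; B=V−Δ·S=270.5428
Node (1,0) S=84.9400: V=(p*·262.2870+(1−p*)·334.4860)/1.1=267.0134; Δ=(262.2870−334.4860)/(124.8618−52.6628)=-1.0000; B=V−Δ·S=351.9534
Node (1,1) S=201.3900: V=(p*·181.3811+(1−p*)·262.2870)/1.1=196.9081; Δ=(181.3811−262.2870)/(296.0433−124.8618)=-0.4726; B=V−Δ·S=292.0915
Node (0,0) S=137.0000: V=(p*·196.9081+(1−p*)·267.0134)/1.1=206.7496; Δ=(196.9081−267.0134)/(201.3900−84.9400)=-0.6020; B=V−Δ·S=289.2264
Check: Δ(0,0)·S0 + B(0,0) = 206.7496 = V0.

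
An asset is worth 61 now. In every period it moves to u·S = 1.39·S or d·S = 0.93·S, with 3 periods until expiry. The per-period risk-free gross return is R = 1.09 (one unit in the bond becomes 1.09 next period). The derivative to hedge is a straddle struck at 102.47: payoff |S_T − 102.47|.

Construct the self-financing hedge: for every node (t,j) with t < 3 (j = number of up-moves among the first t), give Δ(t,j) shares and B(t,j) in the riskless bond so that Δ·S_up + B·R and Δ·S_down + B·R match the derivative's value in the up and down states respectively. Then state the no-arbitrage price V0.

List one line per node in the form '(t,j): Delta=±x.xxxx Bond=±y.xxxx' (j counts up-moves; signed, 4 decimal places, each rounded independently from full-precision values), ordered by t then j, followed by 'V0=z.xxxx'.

The replicating-portfolio and risk-neutral prices coincide; use p* = (1.09−0.93)/(1.39−0.93) = 0.3478 for the latter.
Terminal payoffs: V(3,0)=53.4042, V(3,1)=29.1351, V(3,2)=7.1380, V(3,3)=61.3528
Node (2,0) S=52.7589: V=(p*·29.1351+(1−p*)·53.4042)/1.09=41.2503; Δ=(29.1351−53.4042)/(73.3349−49.0658)=-1.0000; B=V−Δ·S=94.0092
Node (2,1) S=78.8547: V=(p*·7.1380+(1−p*)·29.1351)/1.09=19.7101; Δ=(7.1380−29.1351)/(109.6080−73.3349)=-0.6064; B=V−Δ·S=67.5298
Node (2,2) S=117.8581: V=(p*·61.3528+(1−p*)·7.1380)/1.09=23.8489; Δ=(61.3528−7.1380)/(163.8228−109.6080)=1.0000; B=V−Δ·S=-94.0092
Node (1,0) S=56.7300: V=(p*·19.7101+(1−p*)·41.2503)/1.09=30.9707; Δ=(19.7101−41.2503)/(78.8547−52.7589)=-0.8254; B=V−Δ·S=77.7972
Node (1,1) S=84.7900: V=(p*·23.8489+(1−p*)·19.7101)/1.09=19.4034; Δ=(23.8489−19.7101)/(117.8581−78.8547)=0.1061; B=V−Δ·S=10.4058
Node (0,0) S=61.0000: V=(p*·19.4034+(1−p*)·30.9707)/1.09=24.7223; Δ=(19.4034−30.9707)/(84.7900−56.7300)=-0.4122; B=V−Δ·S=49.8686
Root portfolio cost Δ·61+B reproduces V0=24.7223.

(0,0): Delta=-0.4122 Bond=49.8686
(1,0): Delta=-0.8254 Bond=77.7972
(1,1): Delta=0.1061 Bond=10.4058
(2,0): Delta=-1.0000 Bond=94.0092
(2,1): Delta=-0.6064 Bond=67.5298
(2,2): Delta=1.0000 Bond=-94.0092
V0=24.7223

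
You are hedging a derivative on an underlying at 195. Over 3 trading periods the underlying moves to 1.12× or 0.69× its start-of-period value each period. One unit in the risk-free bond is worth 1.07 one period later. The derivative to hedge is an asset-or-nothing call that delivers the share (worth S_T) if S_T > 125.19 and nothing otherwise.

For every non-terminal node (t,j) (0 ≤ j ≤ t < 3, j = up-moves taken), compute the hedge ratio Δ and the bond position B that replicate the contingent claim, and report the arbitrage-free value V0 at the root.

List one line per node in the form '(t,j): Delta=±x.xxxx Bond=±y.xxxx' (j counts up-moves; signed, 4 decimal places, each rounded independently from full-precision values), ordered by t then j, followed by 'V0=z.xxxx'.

No-arbitrage ⇒ martingale measure with p* = (R−d)/(u−d) = 0.8837.
At expiry t=3: V(3,0)=0.0000, V(3,1)=0.0000, V(3,2)=168.7795, V(3,3)=273.9610
Node (2,0) S=92.8395: V=(p*·0.0000+(1−p*)·0.0000)/1.07=0.0000; Δ=(0.0000−0.0000)/(103.9802−64.0593)=0.0000; B=V−Δ·S=0.0000
Node (2,1) S=150.6960: V=(p*·168.7795+(1−p*)·0.0000)/1.07=139.3963; Δ=(168.7795−0.0000)/(168.7795−103.9802)=2.6047; B=V−Δ·S=-253.1143
Node (2,2) S=244.6080: V=(p*·273.9610+(1−p*)·168.7795)/1.07=244.6080; Δ=(273.9610−168.7795)/(273.9610−168.7795)=1.0000; B=V−Δ·S=0.0000
Node (1,0) S=134.5500: V=(p*·139.3963+(1−p*)·0.0000)/1.07=115.1284; Δ=(139.3963−0.0000)/(150.6960−92.8395)=2.4093; B=V−Δ·S=-209.0489
Node (1,1) S=218.4000: V=(p*·244.6080+(1−p*)·139.3963)/1.07=217.1720; Δ=(244.6080−139.3963)/(244.6080−150.6960)=1.1203; B=V−Δ·S=-27.5064
Node (0,0) S=195.0000: V=(p*·217.1720+(1−p*)·115.1284)/1.07=191.8752; Δ=(217.1720−115.1284)/(218.4000−134.5500)=1.2170; B=V−Δ·S=-45.4355
Root portfolio cost Δ·195+B reproduces V0=191.8752.

(0,0): Delta=1.2170 Bond=-45.4355
(1,0): Delta=2.4093 Bond=-209.0489
(1,1): Delta=1.1203 Bond=-27.5064
(2,0): Delta=0.0000 Bond=0.0000
(2,1): Delta=2.6047 Bond=-253.1143
(2,2): Delta=1.0000 Bond=0.0000
V0=191.8752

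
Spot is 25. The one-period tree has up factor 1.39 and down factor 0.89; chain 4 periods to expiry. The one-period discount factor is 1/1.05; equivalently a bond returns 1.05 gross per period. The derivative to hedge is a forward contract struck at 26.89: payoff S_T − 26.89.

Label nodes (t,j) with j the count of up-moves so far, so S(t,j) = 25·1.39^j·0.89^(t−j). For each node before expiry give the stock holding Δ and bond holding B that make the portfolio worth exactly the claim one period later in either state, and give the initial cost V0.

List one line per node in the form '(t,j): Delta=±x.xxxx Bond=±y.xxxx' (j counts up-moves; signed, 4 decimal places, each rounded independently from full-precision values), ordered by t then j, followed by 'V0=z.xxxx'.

(0,0): Delta=1.0000 Bond=-22.1225
(1,0): Delta=1.0000 Bond=-23.2286
(1,1): Delta=1.0000 Bond=-23.2286
(2,0): Delta=1.0000 Bond=-24.3900
(2,1): Delta=1.0000 Bond=-24.3900
(2,2): Delta=1.0000 Bond=-24.3900
(3,0): Delta=1.0000 Bond=-25.6095
(3,1): Delta=1.0000 Bond=-25.6095
(3,2): Delta=1.0000 Bond=-25.6095
(3,3): Delta=1.0000 Bond=-25.6095
V0=2.8775

Risk-neutral probability p* = (R−d)/(u−d) = (1.05−0.89)/(1.39−0.89) = 0.3200.
Terminal payoffs: V(4,0)=-11.2044, V(4,1)=-2.3923, V(4,2)=11.3704, V(4,3)=32.8650, V(4,4)=66.4353
(3,0): S=17.6242. Δ = (V_up−V_dn)/(S_up−S_dn) = (-2.3923−-11.2044)/(24.4977−15.6856) = 1.0000. V = [p*·-2.3923 + (1−p*)·-11.2044]/1.05 = -7.9853. B = V − Δ·S = -25.6095.
(3,1): S=27.5255. Δ = (V_up−V_dn)/(S_up−S_dn) = (11.3704−-2.3923)/(38.2604−24.4977) = 1.0000. V = [p*·11.3704 + (1−p*)·-2.3923]/1.05 = 1.9160. B = V − Δ·S = -25.6095.
(3,2): S=42.9892. Δ = (V_up−V_dn)/(S_up−S_dn) = (32.8650−11.3704)/(59.7550−38.2604) = 1.0000. V = [p*·32.8650 + (1−p*)·11.3704]/1.05 = 17.3797. B = V − Δ·S = -25.6095.
(3,3): S=67.1405. Δ = (V_up−V_dn)/(S_up−S_dn) = (66.4353−32.8650)/(93.3253−59.7550) = 1.0000. V = [p*·66.4353 + (1−p*)·32.8650]/1.05 = 41.5310. B = V − Δ·S = -25.6095.
(2,0): S=19.8025. Δ = (V_up−V_dn)/(S_up−S_dn) = (1.9160−-7.9853)/(27.5255−17.6242) = 1.0000. V = [p*·1.9160 + (1−p*)·-7.9853]/1.05 = -4.5875. B = V − Δ·S = -24.3900.
(2,1): S=30.9275. Δ = (V_up−V_dn)/(S_up−S_dn) = (17.3797−1.9160)/(42.9892−27.5255) = 1.0000. V = [p*·17.3797 + (1−p*)·1.9160]/1.05 = 6.5375. B = V − Δ·S = -24.3900.
(2,2): S=48.3025. Δ = (V_up−V_dn)/(S_up−S_dn) = (41.5310−17.3797)/(67.1405−42.9892) = 1.0000. V = [p*·41.5310 + (1−p*)·17.3797]/1.05 = 23.9125. B = V − Δ·S = -24.3900.
(1,0): S=22.2500. Δ = (V_up−V_dn)/(S_up−S_dn) = (6.5375−-4.5875)/(30.9275−19.8025) = 1.0000. V = [p*·6.5375 + (1−p*)·-4.5875]/1.05 = -0.9786. B = V − Δ·S = -23.2286.
(1,1): S=34.7500. Δ = (V_up−V_dn)/(S_up−S_dn) = (23.9125−6.5375)/(48.3025−30.9275) = 1.0000. V = [p*·23.9125 + (1−p*)·6.5375]/1.05 = 11.5214. B = V − Δ·S = -23.2286.
(0,0): S=25.0000. Δ = (V_up−V_dn)/(S_up−S_dn) = (11.5214−-0.9786)/(34.7500−22.2500) = 1.0000. V = [p*·11.5214 + (1−p*)·-0.9786]/1.05 = 2.8775. B = V − Δ·S = -22.1225.
The time-0 hedge costs 2.8775, which is the no-arbitrage price.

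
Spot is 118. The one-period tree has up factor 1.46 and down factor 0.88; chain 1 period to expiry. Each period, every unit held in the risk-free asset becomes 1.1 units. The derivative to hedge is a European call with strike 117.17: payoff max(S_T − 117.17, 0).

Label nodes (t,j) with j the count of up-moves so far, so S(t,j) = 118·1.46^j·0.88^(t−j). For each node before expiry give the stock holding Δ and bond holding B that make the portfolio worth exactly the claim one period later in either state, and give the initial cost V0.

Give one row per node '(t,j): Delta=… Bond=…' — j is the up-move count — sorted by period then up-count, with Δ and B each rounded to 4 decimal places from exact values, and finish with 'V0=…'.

(0,0): Delta=0.8052 Bond=-76.0138
V0=19.0034

Since d<R<u, set p* = (R−d)/(u−d) = 0.3793; price each node as the discounted p*-expectation of its children.
Terminal values V(1,·): V(1,0)=0.0000, V(1,1)=55.1100
Node (0,0) S=118.0000: V=(p*·55.1100+(1−p*)·0.0000)/1.1=19.0034; Δ=(55.1100−0.0000)/(172.2800−103.8400)=0.8052; B=V−Δ·S=-76.0138
Self-financing check: at every node Δ·S+B equals the discounted successor values.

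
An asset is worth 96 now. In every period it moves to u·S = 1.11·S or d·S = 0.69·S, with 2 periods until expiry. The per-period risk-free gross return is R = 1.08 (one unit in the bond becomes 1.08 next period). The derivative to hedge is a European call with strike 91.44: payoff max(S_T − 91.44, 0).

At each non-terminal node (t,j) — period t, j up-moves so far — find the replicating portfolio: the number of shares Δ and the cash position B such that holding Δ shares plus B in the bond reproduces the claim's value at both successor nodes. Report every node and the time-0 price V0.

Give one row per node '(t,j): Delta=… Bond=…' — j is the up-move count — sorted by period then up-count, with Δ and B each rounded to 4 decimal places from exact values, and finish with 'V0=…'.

(0,0): Delta=0.5724 Bond=-35.1056
(1,0): Delta=0.0000 Bond=0.0000
(1,1): Delta=0.5997 Bond=-40.8305
V0=19.8423

No-arbitrage ⇒ martingale measure with p* = (R−d)/(u−d) = 0.9286.
At expiry t=2: V(2,0)=0.0000, V(2,1)=0.0000, V(2,2)=26.8416
Node (1,0) S=66.2400: V=(p*·0.0000+(1−p*)·0.0000)/1.08=0.0000; Δ=(0.0000−0.0000)/(73.5264−45.7056)=0.0000; B=V−Δ·S=0.0000
Node (1,1) S=106.5600: V=(p*·26.8416+(1−p*)·0.0000)/1.08=23.0781; Δ=(26.8416−0.0000)/(118.2816−73.5264)=0.5997; B=V−Δ·S=-40.8305
Node (0,0) S=96.0000: V=(p*·23.0781+(1−p*)·0.0000)/1.08=19.8423; Δ=(23.0781−0.0000)/(106.5600−66.2400)=0.5724; B=V−Δ·S=-35.1056
Each (Δ,B) replicates both successor values, so the strategy is self-financing and V0 is arbitrage-free.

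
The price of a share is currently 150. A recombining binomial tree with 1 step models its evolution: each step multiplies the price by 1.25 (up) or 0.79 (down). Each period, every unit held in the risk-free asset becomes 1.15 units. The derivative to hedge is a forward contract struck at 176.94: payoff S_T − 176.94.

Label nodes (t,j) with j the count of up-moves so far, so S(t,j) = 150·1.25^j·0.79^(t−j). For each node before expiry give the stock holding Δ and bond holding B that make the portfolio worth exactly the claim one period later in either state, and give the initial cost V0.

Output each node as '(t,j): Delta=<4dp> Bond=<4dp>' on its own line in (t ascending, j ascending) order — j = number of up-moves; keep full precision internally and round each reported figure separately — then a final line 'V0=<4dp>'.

(0,0): Delta=1.0000 Bond=-153.8609
V0=-3.8609

Risk-neutral probability p* = (R−d)/(u−d) = (1.15−0.79)/(1.25−0.79) = 0.7826.
Payoff layer (t=1): V(1,0)=-58.4400, V(1,1)=10.5600
  t=0,j=0: stock 150.0000 → up 187.5000 (V=10.5600), down 118.5000 (V=-58.4400). Price -3.8609; hedge Δ=1.0000, bond B=-153.8609.
Self-financing check: at every node Δ·S+B equals the discounted successor values.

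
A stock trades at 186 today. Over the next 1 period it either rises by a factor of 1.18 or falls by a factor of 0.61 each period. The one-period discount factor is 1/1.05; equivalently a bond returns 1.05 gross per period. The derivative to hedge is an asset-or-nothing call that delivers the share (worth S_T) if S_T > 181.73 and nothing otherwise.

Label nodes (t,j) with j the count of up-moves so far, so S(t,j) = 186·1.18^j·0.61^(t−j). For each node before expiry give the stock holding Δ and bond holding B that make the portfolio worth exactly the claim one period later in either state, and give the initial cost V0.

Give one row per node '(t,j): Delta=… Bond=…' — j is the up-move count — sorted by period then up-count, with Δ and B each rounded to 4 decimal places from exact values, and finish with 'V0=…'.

Risk-neutral probability p* = (R−d)/(u−d) = (1.05−0.61)/(1.18−0.61) = 0.7719.
Payoff layer (t=1): V(1,0)=0.0000, V(1,1)=219.4800
Node (0,0) S=186.0000: V=(p*·219.4800+(1−p*)·0.0000)/1.05=161.3554; Δ=(219.4800−0.0000)/(219.4800−113.4600)=2.0702; B=V−Δ·S=-223.6972
Root portfolio cost Δ·186+B reproduces V0=161.3554.

(0,0): Delta=2.0702 Bond=-223.6972
V0=161.3554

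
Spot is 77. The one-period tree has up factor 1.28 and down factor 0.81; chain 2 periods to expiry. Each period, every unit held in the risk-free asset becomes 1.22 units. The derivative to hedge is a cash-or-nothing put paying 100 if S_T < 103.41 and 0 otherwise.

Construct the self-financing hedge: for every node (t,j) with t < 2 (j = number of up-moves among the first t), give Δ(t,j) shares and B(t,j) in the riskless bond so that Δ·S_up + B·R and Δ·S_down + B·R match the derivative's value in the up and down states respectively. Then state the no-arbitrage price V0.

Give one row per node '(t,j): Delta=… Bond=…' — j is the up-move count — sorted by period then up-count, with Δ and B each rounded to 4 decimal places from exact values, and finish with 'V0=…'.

Risk-neutral probability p* = (R−d)/(u−d) = (1.22−0.81)/(1.28−0.81) = 0.8723.
Terminal payoffs: V(2,0)=100.0000, V(2,1)=100.0000, V(2,2)=0.0000
  t=1,j=0: stock 62.3700 → up 79.8336 (V=100.0000), down 50.5197 (V=100.0000). Price 81.9672; hedge Δ=0.0000, bond B=81.9672.
  t=1,j=1: stock 98.5600 → up 126.1568 (V=0.0000), down 79.8336 (V=100.0000). Price 10.4639; hedge Δ=-2.1587, bond B=223.2299.
  t=0,j=0: stock 77.0000 → up 98.5600 (V=10.4639), down 62.3700 (V=81.9672). Price 16.0590; hedge Δ=-1.9758, bond B=168.1937.
Check: Δ(0,0)·S0 + B(0,0) = 16.0590 = V0.

(0,0): Delta=-1.9758 Bond=168.1937
(1,0): Delta=0.0000 Bond=81.9672
(1,1): Delta=-2.1587 Bond=223.2299
V0=16.0590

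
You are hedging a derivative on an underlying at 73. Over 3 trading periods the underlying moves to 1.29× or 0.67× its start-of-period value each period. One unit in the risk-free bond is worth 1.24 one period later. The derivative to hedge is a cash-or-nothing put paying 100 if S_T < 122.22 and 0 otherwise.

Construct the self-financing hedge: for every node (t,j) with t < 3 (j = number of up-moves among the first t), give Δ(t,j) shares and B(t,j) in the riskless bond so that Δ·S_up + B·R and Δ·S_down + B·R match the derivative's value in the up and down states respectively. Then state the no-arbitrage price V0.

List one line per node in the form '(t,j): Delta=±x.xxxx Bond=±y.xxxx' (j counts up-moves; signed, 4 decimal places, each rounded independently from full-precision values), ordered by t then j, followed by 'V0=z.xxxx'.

Under the risk-neutral measure, an up-move has probability p* = (R−d)/(u−d) = 0.9194 and values discount at R = 1.24.
Terminal payoffs: V(3,0)=100.0000, V(3,1)=100.0000, V(3,2)=100.0000, V(3,3)=0.0000
Node (2,0) S=32.7697: V=(p*·100.0000+(1−p*)·100.0000)/1.24=80.6452; Δ=(100.0000−100.0000)/(42.2729−21.9557)=0.0000; B=V−Δ·S=80.6452
Node (2,1) S=63.0939: V=(p*·100.0000+(1−p*)·100.0000)/1.24=80.6452; Δ=(100.0000−100.0000)/(81.3911−42.2729)=0.0000; B=V−Δ·S=80.6452
Node (2,2) S=121.4793: V=(p*·0.0000+(1−p*)·100.0000)/1.24=6.5036; Δ=(0.0000−100.0000)/(156.7083−81.3911)=-1.3277; B=V−Δ·S=167.7940
Node (1,0) S=48.9100: V=(p*·80.6452+(1−p*)·80.6452)/1.24=65.0364; Δ=(80.6452−80.6452)/(63.0939−32.7697)=0.0000; B=V−Δ·S=65.0364
Node (1,1) S=94.1700: V=(p*·6.5036+(1−p*)·80.6452)/1.24=10.0668; Δ=(6.5036−80.6452)/(121.4793−63.0939)=-1.2699; B=V−Δ·S=129.6499
Node (0,0) S=73.0000: V=(p*·10.0668+(1−p*)·65.0364)/1.24=11.6934; Δ=(10.0668−65.0364)/(94.1700−48.9100)=-1.2145; B=V−Δ·S=100.3541
Root portfolio cost Δ·73+B reproduces V0=11.6934.

(0,0): Delta=-1.2145 Bond=100.3541
(1,0): Delta=0.0000 Bond=65.0364
(1,1): Delta=-1.2699 Bond=129.6499
(2,0): Delta=0.0000 Bond=80.6452
(2,1): Delta=0.0000 Bond=80.6452
(2,2): Delta=-1.3277 Bond=167.7940
V0=11.6934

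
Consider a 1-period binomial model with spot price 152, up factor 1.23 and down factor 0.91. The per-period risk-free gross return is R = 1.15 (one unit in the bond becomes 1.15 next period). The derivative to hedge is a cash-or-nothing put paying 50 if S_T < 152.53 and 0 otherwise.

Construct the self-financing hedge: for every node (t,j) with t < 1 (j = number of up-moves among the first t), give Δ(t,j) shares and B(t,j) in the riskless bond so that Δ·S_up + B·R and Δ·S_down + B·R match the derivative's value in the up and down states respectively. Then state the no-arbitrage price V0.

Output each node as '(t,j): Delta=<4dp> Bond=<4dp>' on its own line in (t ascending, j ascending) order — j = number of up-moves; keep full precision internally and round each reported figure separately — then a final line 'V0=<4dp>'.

Risk-neutral probability p* = (R−d)/(u−d) = (1.15−0.91)/(1.23−0.91) = 0.7500.
Terminal payoffs: V(1,0)=50.0000, V(1,1)=0.0000
(0,0): S=152.0000. Δ = (V_up−V_dn)/(S_up−S_dn) = (0.0000−50.0000)/(186.9600−138.3200) = -1.0280. V = [p*·0.0000 + (1−p*)·50.0000]/1.15 = 10.8696. B = V − Δ·S = 167.1196.
Check: Δ(0,0)·S0 + B(0,0) = 10.8696 = V0.

(0,0): Delta=-1.0280 Bond=167.1196
V0=10.8696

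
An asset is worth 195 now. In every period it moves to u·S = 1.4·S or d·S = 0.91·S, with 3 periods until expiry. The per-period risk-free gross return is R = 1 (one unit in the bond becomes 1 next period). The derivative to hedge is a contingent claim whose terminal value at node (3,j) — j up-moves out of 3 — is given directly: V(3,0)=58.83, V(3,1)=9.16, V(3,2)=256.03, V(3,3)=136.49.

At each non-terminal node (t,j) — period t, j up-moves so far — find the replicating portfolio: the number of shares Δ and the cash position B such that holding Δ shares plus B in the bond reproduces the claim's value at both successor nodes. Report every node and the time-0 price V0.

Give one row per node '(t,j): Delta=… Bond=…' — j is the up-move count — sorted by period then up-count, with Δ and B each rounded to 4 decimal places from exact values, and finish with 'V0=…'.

The replicating-portfolio and risk-neutral prices coincide; use p* = (1−0.91)/(1.4−0.91) = 0.1837 for the latter.
Terminal values V(3,·): V(3,0)=58.8300, V(3,1)=9.1600, V(3,2)=256.0300, V(3,3)=136.4900
Node (2,0) S=161.4795: V=(p*·9.1600+(1−p*)·58.8300)/1=49.7069; Δ=(9.1600−58.8300)/(226.0713−146.9463)=-0.6277; B=V−Δ·S=151.0743
Node (2,1) S=248.4300: V=(p*·256.0300+(1−p*)·9.1600)/1=54.5035; Δ=(256.0300−9.1600)/(347.8020−226.0713)=2.0280; B=V−Δ·S=-449.3129
Node (2,2) S=382.2000: V=(p*·136.4900+(1−p*)·256.0300)/1=234.0737; Δ=(136.4900−256.0300)/(535.0800−347.8020)=-0.6383; B=V−Δ·S=478.0329
Node (1,0) S=177.4500: V=(p*·54.5035+(1−p*)·49.7069)/1=50.5879; Δ=(54.5035−49.7069)/(248.4300−161.4795)=0.0552; B=V−Δ·S=40.7991
Node (1,1) S=273.0000: V=(p*·234.0737+(1−p*)·54.5035)/1=87.4858; Δ=(234.0737−54.5035)/(382.2000−248.4300)=1.3424; B=V−Δ·S=-278.9841
Node (0,0) S=195.0000: V=(p*·87.4858+(1−p*)·50.5879)/1=57.3651; Δ=(87.4858−50.5879)/(273.0000−177.4500)=0.3862; B=V−Δ·S=-17.9366
Self-financing check: at every node Δ·S+B equals the discounted successor values.

(0,0): Delta=0.3862 Bond=-17.9366
(1,0): Delta=0.0552 Bond=40.7991
(1,1): Delta=1.3424 Bond=-278.9841
(2,0): Delta=-0.6277 Bond=151.0743
(2,1): Delta=2.0280 Bond=-449.3129
(2,2): Delta=-0.6383 Bond=478.0329
V0=57.3651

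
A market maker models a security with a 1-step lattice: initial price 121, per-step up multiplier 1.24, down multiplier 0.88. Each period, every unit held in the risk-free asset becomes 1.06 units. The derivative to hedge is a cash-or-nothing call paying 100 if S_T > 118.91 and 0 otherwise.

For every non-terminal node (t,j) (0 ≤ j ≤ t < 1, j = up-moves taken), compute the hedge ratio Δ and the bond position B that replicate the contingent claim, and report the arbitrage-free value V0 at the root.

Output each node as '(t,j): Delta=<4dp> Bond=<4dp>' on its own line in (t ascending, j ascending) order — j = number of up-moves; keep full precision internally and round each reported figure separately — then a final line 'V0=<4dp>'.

(0,0): Delta=2.2957 Bond=-230.6080
V0=47.1698

Under the risk-neutral measure, an up-move has probability p* = (R−d)/(u−d) = 0.5000 and values discount at R = 1.06.
Terminal values V(1,·): V(1,0)=0.0000, V(1,1)=100.0000
Node (0,0) S=121.0000: V=(p*·100.0000+(1−p*)·0.0000)/1.06=47.1698; Δ=(100.0000−0.0000)/(150.0400−106.4800)=2.2957; B=V−Δ·S=-230.6080
Self-financing check: at every node Δ·S+B equals the discounted successor values.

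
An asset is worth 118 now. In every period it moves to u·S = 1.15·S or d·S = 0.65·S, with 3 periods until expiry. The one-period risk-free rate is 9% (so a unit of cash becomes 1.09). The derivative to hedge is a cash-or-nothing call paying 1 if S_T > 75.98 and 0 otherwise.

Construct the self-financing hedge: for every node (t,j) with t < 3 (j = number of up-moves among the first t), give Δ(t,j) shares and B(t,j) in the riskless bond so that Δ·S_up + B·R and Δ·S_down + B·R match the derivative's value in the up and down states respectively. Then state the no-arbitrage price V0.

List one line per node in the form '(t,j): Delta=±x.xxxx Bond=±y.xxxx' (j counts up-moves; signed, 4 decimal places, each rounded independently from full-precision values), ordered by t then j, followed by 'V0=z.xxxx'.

Risk-neutral probability p* = (R−d)/(u−d) = (1.09−0.65)/(1.15−0.65) = 0.8800.
Terminal values V(3,·): V(3,0)=0.0000, V(3,1)=0.0000, V(3,2)=1.0000, V(3,3)=1.0000
Node (2,0) S=49.8550: V=(p*·0.0000+(1−p*)·0.0000)/1.09=0.0000; Δ=(0.0000−0.0000)/(57.3332−32.4058)=0.0000; B=V−Δ·S=0.0000
Node (2,1) S=88.2050: V=(p*·1.0000+(1−p*)·0.0000)/1.09=0.8073; Δ=(1.0000−0.0000)/(101.4357−57.3332)=0.0227; B=V−Δ·S=-1.1927
Node (2,2) S=156.0550: V=(p*·1.0000+(1−p*)·1.0000)/1.09=0.9174; Δ=(1.0000−1.0000)/(179.4632−101.4357)=0.0000; B=V−Δ·S=0.9174
Node (1,0) S=76.7000: V=(p*·0.8073+(1−p*)·0.0000)/1.09=0.6518; Δ=(0.8073−0.0000)/(88.2050−49.8550)=0.0211; B=V−Δ·S=-0.9629
Node (1,1) S=135.7000: V=(p*·0.9174+(1−p*)·0.8073)/1.09=0.8296; Δ=(0.9174−0.8073)/(156.0550−88.2050)=0.0016; B=V−Δ·S=0.6094
Node (0,0) S=118.0000: V=(p*·0.8296+(1−p*)·0.6518)/1.09=0.7415; Δ=(0.8296−0.6518)/(135.7000−76.7000)=0.0030; B=V−Δ·S=0.3860
The time-0 hedge costs 0.7415, which is the no-arbitrage price.

(0,0): Delta=0.0030 Bond=0.3860
(1,0): Delta=0.0211 Bond=-0.9629
(1,1): Delta=0.0016 Bond=0.6094
(2,0): Delta=0.0000 Bond=0.0000
(2,1): Delta=0.0227 Bond=-1.1927
(2,2): Delta=0.0000 Bond=0.9174
V0=0.7415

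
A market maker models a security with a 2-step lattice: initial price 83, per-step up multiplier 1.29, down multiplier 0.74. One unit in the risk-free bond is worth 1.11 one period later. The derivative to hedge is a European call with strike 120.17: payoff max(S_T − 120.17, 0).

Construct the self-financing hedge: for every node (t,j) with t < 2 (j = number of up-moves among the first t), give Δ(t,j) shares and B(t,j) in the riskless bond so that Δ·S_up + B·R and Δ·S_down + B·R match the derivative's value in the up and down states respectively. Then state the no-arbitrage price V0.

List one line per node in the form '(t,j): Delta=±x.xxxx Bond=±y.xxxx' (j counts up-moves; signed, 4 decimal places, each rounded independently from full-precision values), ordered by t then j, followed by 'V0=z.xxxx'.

(0,0): Delta=0.2383 Bond=-13.1866
(1,0): Delta=0.0000 Bond=0.0000
(1,1): Delta=0.3048 Bond=-21.7579
V0=6.5933

The replicating-portfolio and risk-neutral prices coincide; use p* = (1.11−0.74)/(1.29−0.74) = 0.6727 for the latter.
At expiry t=2: V(2,0)=0.0000, V(2,1)=0.0000, V(2,2)=17.9503
(1,0): S=61.4200. Δ = (V_up−V_dn)/(S_up−S_dn) = (0.0000−0.0000)/(79.2318−45.4508) = 0.0000. V = [p*·0.0000 + (1−p*)·0.0000]/1.11 = 0.0000. B = V − Δ·S = 0.0000.
(1,1): S=107.0700. Δ = (V_up−V_dn)/(S_up−S_dn) = (17.9503−0.0000)/(138.1203−79.2318) = 0.3048. V = [p*·17.9503 + (1−p*)·0.0000]/1.11 = 10.8790. B = V − Δ·S = -21.7579.
(0,0): S=83.0000. Δ = (V_up−V_dn)/(S_up−S_dn) = (10.8790−0.0000)/(107.0700−61.4200) = 0.2383. V = [p*·10.8790 + (1−p*)·0.0000]/1.11 = 6.5933. B = V − Δ·S = -13.1866.
Root portfolio cost Δ·83+B reproduces V0=6.5933.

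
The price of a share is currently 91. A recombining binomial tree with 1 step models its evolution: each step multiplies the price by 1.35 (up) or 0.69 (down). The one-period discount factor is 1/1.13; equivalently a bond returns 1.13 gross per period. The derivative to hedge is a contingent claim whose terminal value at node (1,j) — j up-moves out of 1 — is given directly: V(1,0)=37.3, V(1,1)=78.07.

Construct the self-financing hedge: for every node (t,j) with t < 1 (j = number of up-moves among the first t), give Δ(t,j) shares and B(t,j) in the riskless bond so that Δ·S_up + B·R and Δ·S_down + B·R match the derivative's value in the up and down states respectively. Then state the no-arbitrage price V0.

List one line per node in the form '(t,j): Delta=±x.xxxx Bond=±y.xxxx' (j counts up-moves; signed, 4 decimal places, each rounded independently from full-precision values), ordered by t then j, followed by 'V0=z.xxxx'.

(0,0): Delta=0.6788 Bond=-4.7108
V0=57.0619

The replicating-portfolio and risk-neutral prices coincide; use p* = (1.13−0.69)/(1.35−0.69) = 0.6667 for the latter.
Payoff layer (t=1): V(1,0)=37.3000, V(1,1)=78.0700
Node (0,0) S=91.0000: V=(p*·78.0700+(1−p*)·37.3000)/1.13=57.0619; Δ=(78.0700−37.3000)/(122.8500−62.7900)=0.6788; B=V−Δ·S=-4.7108
The time-0 hedge costs 57.0619, which is the no-arbitrage price.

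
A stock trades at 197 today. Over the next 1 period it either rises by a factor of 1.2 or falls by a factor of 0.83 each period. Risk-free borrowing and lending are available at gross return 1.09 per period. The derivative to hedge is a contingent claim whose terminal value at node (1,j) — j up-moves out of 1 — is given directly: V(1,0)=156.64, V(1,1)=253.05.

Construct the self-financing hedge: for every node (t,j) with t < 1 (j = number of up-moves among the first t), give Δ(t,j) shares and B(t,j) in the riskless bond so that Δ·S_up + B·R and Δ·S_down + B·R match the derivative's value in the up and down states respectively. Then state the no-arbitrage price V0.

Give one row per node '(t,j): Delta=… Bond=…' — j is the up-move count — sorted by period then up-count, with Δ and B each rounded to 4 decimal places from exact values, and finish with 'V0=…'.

No-arbitrage ⇒ martingale measure with p* = (R−d)/(u−d) = 0.7027.
Payoff layer (t=1): V(1,0)=156.6400, V(1,1)=253.0500
  t=0,j=0: stock 197.0000 → up 236.4000 (V=253.0500), down 163.5100 (V=156.6400). Price 205.8602; hedge Δ=1.3227, bond B=-54.7074.
Check: Δ(0,0)·S0 + B(0,0) = 205.8602 = V0.

(0,0): Delta=1.3227 Bond=-54.7074
V0=205.8602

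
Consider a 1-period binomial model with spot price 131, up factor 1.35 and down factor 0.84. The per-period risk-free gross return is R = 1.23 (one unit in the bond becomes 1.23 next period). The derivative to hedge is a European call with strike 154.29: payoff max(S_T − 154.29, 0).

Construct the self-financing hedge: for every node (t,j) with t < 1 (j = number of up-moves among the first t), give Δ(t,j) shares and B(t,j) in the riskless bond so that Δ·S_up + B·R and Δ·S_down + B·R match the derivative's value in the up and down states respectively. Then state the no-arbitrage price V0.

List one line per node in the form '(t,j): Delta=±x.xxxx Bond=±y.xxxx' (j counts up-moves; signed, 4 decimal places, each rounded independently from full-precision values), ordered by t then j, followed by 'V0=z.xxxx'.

Since d<R<u, set p* = (R−d)/(u−d) = 0.7647; price each node as the discounted p*-expectation of its children.
Payoff layer (t=1): V(1,0)=0.0000, V(1,1)=22.5600
Node (0,0) S=131.0000: V=(p*·22.5600+(1−p*)·0.0000)/1.23=14.0258; Δ=(22.5600−0.0000)/(176.8500−110.0400)=0.3377; B=V−Δ·S=-30.2095
Check: Δ(0,0)·S0 + B(0,0) = 14.0258 = V0.

(0,0): Delta=0.3377 Bond=-30.2095
V0=14.0258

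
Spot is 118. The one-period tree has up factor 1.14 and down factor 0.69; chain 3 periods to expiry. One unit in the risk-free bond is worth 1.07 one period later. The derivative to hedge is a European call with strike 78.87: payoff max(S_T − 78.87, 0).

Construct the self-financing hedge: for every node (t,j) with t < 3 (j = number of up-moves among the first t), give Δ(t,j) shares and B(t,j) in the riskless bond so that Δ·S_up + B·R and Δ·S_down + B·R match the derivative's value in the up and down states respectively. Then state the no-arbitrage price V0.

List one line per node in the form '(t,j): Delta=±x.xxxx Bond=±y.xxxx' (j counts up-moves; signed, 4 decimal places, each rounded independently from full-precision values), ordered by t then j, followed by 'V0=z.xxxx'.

(0,0): Delta=0.9259 Bond=-54.7693
(1,0): Delta=0.5804 Bond=-30.4714
(1,1): Delta=0.9644 Bond=-63.7853
(2,0): Delta=0.0000 Bond=0.0000
(2,1): Delta=0.6451 Bond=-38.6105
(2,2): Delta=1.0000 Bond=-73.7103
V0=54.4837

Under the risk-neutral measure, an up-move has probability p* = (R−d)/(u−d) = 0.8444 and values discount at R = 1.07.
Terminal payoffs: V(3,0)=0.0000, V(3,1)=0.0000, V(3,2)=26.9434, V(3,3)=95.9522
(2,0): S=56.1798. Δ = (V_up−V_dn)/(S_up−S_dn) = (0.0000−0.0000)/(64.0450−38.7641) = 0.0000. V = [p*·0.0000 + (1−p*)·0.0000]/1.07 = 0.0000. B = V − Δ·S = 0.0000.
(2,1): S=92.8188. Δ = (V_up−V_dn)/(S_up−S_dn) = (26.9434−0.0000)/(105.8134−64.0450) = 0.6451. V = [p*·26.9434 + (1−p*)·0.0000]/1.07 = 21.2638. B = V − Δ·S = -38.6105.
(2,2): S=153.3528. Δ = (V_up−V_dn)/(S_up−S_dn) = (95.9522−26.9434)/(174.8222−105.8134) = 1.0000. V = [p*·95.9522 + (1−p*)·26.9434]/1.07 = 79.6425. B = V − Δ·S = -73.7103.
(1,0): S=81.4200. Δ = (V_up−V_dn)/(S_up−S_dn) = (21.2638−0.0000)/(92.8188−56.1798) = 0.5804. V = [p*·21.2638 + (1−p*)·0.0000]/1.07 = 16.7814. B = V − Δ·S = -30.4714.
(1,1): S=134.5200. Δ = (V_up−V_dn)/(S_up−S_dn) = (79.6425−21.2638)/(153.3528−92.8188) = 0.9644. V = [p*·79.6425 + (1−p*)·21.2638]/1.07 = 65.9452. B = V − Δ·S = -63.7853.
(0,0): S=118.0000. Δ = (V_up−V_dn)/(S_up−S_dn) = (65.9452−16.7814)/(134.5200−81.4200) = 0.9259. V = [p*·65.9452 + (1−p*)·16.7814]/1.07 = 54.4837. B = V − Δ·S = -54.7693.
Each (Δ,B) replicates both successor values, so the strategy is self-financing and V0 is arbitrage-free.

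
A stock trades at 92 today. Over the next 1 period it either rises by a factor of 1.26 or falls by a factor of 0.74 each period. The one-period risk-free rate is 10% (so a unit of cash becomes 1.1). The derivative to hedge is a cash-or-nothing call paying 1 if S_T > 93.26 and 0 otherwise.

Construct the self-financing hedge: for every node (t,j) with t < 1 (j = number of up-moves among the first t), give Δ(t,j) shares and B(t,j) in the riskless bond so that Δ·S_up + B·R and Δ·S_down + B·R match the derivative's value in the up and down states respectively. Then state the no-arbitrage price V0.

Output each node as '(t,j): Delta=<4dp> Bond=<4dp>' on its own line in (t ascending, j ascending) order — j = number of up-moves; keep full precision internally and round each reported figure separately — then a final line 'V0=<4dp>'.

The replicating-portfolio and risk-neutral prices coincide; use p* = (1.1−0.74)/(1.26−0.74) = 0.6923 for the latter.
Terminal payoffs: V(1,0)=0.0000, V(1,1)=1.0000
(0,0): S=92.0000. Δ = (V_up−V_dn)/(S_up−S_dn) = (1.0000−0.0000)/(115.9200−68.0800) = 0.0209. V = [p*·1.0000 + (1−p*)·0.0000]/1.1 = 0.6294. B = V − Δ·S = -1.2937.
The time-0 hedge costs 0.6294, which is the no-arbitrage price.

(0,0): Delta=0.0209 Bond=-1.2937
V0=0.6294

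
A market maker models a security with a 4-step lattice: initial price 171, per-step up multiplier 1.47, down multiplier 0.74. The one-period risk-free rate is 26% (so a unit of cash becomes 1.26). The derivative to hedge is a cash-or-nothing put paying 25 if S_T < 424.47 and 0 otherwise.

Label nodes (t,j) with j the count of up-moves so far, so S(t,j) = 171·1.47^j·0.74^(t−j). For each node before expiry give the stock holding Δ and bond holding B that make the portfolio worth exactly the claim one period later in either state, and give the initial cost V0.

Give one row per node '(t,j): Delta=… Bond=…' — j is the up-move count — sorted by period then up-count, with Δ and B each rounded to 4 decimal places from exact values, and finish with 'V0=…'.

(0,0): Delta=-0.0362 Bond=13.5530
(1,0): Delta=0.0000 Bond=12.4977
(1,1): Delta=-0.0435 Bond=18.9260
(2,0): Delta=0.0000 Bond=15.7470
(2,1): Delta=0.0000 Bond=15.7470
(2,2): Delta=-0.0524 Bond=27.1178
(3,0): Delta=0.0000 Bond=19.8413
(3,1): Delta=0.0000 Bond=19.8413
(3,2): Delta=0.0000 Bond=19.8413
(3,3): Delta=-0.0630 Bond=39.9543
V0=7.3650

Risk-neutral probability p* = (R−d)/(u−d) = (1.26−0.74)/(1.47−0.74) = 0.7123.
Terminal payoffs: V(4,0)=25.0000, V(4,1)=25.0000, V(4,2)=25.0000, V(4,3)=25.0000, V(4,4)=0.0000
Node (3,0) S=69.2933: V=(p*·25.0000+(1−p*)·25.0000)/1.26=19.8413; Δ=(25.0000−25.0000)/(101.8612−51.2770)=0.0000; B=V−Δ·S=19.8413
Node (3,1) S=137.6502: V=(p*·25.0000+(1−p*)·25.0000)/1.26=19.8413; Δ=(25.0000−25.0000)/(202.3458−101.8612)=0.0000; B=V−Δ·S=19.8413
Node (3,2) S=273.4403: V=(p*·25.0000+(1−p*)·25.0000)/1.26=19.8413; Δ=(25.0000−25.0000)/(401.9572−202.3458)=0.0000; B=V−Δ·S=19.8413
Node (3,3) S=543.1854: V=(p*·0.0000+(1−p*)·25.0000)/1.26=5.7078; Δ=(0.0000−25.0000)/(798.4826−401.9572)=-0.0630; B=V−Δ·S=39.9543
Node (2,0) S=93.6396: V=(p*·19.8413+(1−p*)·19.8413)/1.26=15.7470; Δ=(19.8413−19.8413)/(137.6502−69.2933)=0.0000; B=V−Δ·S=15.7470
Node (2,1) S=186.0138: V=(p*·19.8413+(1−p*)·19.8413)/1.26=15.7470; Δ=(19.8413−19.8413)/(273.4403−137.6502)=0.0000; B=V−Δ·S=15.7470
Node (2,2) S=369.5139: V=(p*·5.7078+(1−p*)·19.8413)/1.26=7.7568; Δ=(5.7078−19.8413)/(543.1854−273.4403)=-0.0524; B=V−Δ·S=27.1178
Node (1,0) S=126.5400: V=(p*·15.7470+(1−p*)·15.7470)/1.26=12.4977; Δ=(15.7470−15.7470)/(186.0138−93.6396)=0.0000; B=V−Δ·S=12.4977
Node (1,1) S=251.3700: V=(p*·7.7568+(1−p*)·15.7470)/1.26=7.9804; Δ=(7.7568−15.7470)/(369.5139−186.0138)=-0.0435; B=V−Δ·S=18.9260
Node (0,0) S=171.0000: V=(p*·7.9804+(1−p*)·12.4977)/1.26=7.3650; Δ=(7.9804−12.4977)/(251.3700−126.5400)=-0.0362; B=V−Δ·S=13.5530
Self-financing check: at every node Δ·S+B equals the discounted successor values.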